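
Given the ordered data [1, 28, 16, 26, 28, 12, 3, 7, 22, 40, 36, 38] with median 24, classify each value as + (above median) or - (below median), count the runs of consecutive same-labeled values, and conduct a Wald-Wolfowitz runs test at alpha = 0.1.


Step 1: Compute median = 24; label A = above, B = below.
Labels in order: BABAABBBBAAA  (n_A = 6, n_B = 6)
Step 2: Count runs R = 6.
Step 3: Under H0 (random ordering), E[R] = 2*n_A*n_B/(n_A+n_B) + 1 = 2*6*6/12 + 1 = 7.0000.
        Var[R] = 2*n_A*n_B*(2*n_A*n_B - n_A - n_B) / ((n_A+n_B)^2 * (n_A+n_B-1)) = 4320/1584 = 2.7273.
        SD[R] = 1.6514.
Step 4: Continuity-corrected z = (R + 0.5 - E[R]) / SD[R] = (6 + 0.5 - 7.0000) / 1.6514 = -0.3028.
Step 5: Two-sided p-value via normal approximation = 2*(1 - Phi(|z|)) = 0.762069.
Step 6: alpha = 0.1. fail to reject H0.

R = 6, z = -0.3028, p = 0.762069, fail to reject H0.


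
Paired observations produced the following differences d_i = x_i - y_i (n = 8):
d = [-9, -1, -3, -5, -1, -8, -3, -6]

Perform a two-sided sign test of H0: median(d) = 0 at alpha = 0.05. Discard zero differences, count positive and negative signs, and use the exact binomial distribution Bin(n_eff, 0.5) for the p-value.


Step 1: Discard zero differences. Original n = 8; n_eff = number of nonzero differences = 8.
Nonzero differences (with sign): -9, -1, -3, -5, -1, -8, -3, -6
Step 2: Count signs: positive = 0, negative = 8.
Step 3: Under H0: P(positive) = 0.5, so the number of positives S ~ Bin(8, 0.5).
Step 4: Two-sided exact p-value = sum of Bin(8,0.5) probabilities at or below the observed probability = 0.007812.
Step 5: alpha = 0.05. reject H0.

n_eff = 8, pos = 0, neg = 8, p = 0.007812, reject H0.


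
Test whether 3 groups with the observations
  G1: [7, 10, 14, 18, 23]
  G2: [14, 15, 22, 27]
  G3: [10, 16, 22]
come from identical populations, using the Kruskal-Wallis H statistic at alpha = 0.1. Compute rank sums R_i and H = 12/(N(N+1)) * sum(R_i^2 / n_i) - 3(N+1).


Step 1: Combine all N = 12 observations and assign midranks.
sorted (value, group, rank): (7,G1,1), (10,G1,2.5), (10,G3,2.5), (14,G1,4.5), (14,G2,4.5), (15,G2,6), (16,G3,7), (18,G1,8), (22,G2,9.5), (22,G3,9.5), (23,G1,11), (27,G2,12)
Step 2: Sum ranks within each group.
R_1 = 27 (n_1 = 5)
R_2 = 32 (n_2 = 4)
R_3 = 19 (n_3 = 3)
Step 3: H = 12/(N(N+1)) * sum(R_i^2/n_i) - 3(N+1)
     = 12/(12*13) * (27^2/5 + 32^2/4 + 19^2/3) - 3*13
     = 0.076923 * 522.133 - 39
     = 1.164103.
Step 4: Ties present; correction factor C = 1 - 18/(12^3 - 12) = 0.989510. Corrected H = 1.164103 / 0.989510 = 1.176443.
Step 5: Under H0, H ~ chi^2(2); p-value = 0.555314.
Step 6: alpha = 0.1. fail to reject H0.

H = 1.1764, df = 2, p = 0.555314, fail to reject H0.


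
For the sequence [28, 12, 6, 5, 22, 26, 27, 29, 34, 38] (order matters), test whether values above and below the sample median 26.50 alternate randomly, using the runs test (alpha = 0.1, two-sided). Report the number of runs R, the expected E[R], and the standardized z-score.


Step 1: Compute median = 26.50; label A = above, B = below.
Labels in order: ABBBBBAAAA  (n_A = 5, n_B = 5)
Step 2: Count runs R = 3.
Step 3: Under H0 (random ordering), E[R] = 2*n_A*n_B/(n_A+n_B) + 1 = 2*5*5/10 + 1 = 6.0000.
        Var[R] = 2*n_A*n_B*(2*n_A*n_B - n_A - n_B) / ((n_A+n_B)^2 * (n_A+n_B-1)) = 2000/900 = 2.2222.
        SD[R] = 1.4907.
Step 4: Continuity-corrected z = (R + 0.5 - E[R]) / SD[R] = (3 + 0.5 - 6.0000) / 1.4907 = -1.6771.
Step 5: Two-sided p-value via normal approximation = 2*(1 - Phi(|z|)) = 0.093533.
Step 6: alpha = 0.1. reject H0.

R = 3, z = -1.6771, p = 0.093533, reject H0.


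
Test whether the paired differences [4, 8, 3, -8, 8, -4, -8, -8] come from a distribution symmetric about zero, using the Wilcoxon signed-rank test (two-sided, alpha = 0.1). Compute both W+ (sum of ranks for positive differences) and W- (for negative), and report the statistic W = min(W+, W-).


Step 1: Drop any zero differences (none here) and take |d_i|.
|d| = [4, 8, 3, 8, 8, 4, 8, 8]
Step 2: Midrank |d_i| (ties get averaged ranks).
ranks: |4|->2.5, |8|->6, |3|->1, |8|->6, |8|->6, |4|->2.5, |8|->6, |8|->6
Step 3: Attach original signs; sum ranks with positive sign and with negative sign.
W+ = 2.5 + 6 + 1 + 6 = 15.5
W- = 6 + 2.5 + 6 + 6 = 20.5
(Check: W+ + W- = 36 should equal n(n+1)/2 = 36.)
Step 4: Test statistic W = min(W+, W-) = 15.5.
Step 5: Ties in |d|, so use the tie-corrected normal approximation.
        E[W] = n(n+1)/4 = 8*9/4 = 18.
        Tie groups: |d|=4 (t=2), |d|=8 (t=5); sum(t^3 - t) = 126.
        Var[W] = n(n+1)(2n+1)/24 - sum(t^3-t)/48 = 1224/24 - 126/48 = 48.375.
        z = (W - E[W]) / sqrt(Var[W]) = (15.5 - 18) / 6.9552 = -0.3594.
        Two-sided p = 2*Phi(z) = 0.719264.
Step 6: alpha = 0.1. fail to reject H0.

W+ = 15.5, W- = 20.5, W = min = 15.5, p = 0.719264, fail to reject H0.


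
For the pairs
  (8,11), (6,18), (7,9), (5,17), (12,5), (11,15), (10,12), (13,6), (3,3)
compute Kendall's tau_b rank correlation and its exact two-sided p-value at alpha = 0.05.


Step 1: Enumerate the 36 unordered pairs (i,j) with i<j and classify each by sign(x_j-x_i) * sign(y_j-y_i).
  (1,2):dx=-2,dy=+7->D; (1,3):dx=-1,dy=-2->C; (1,4):dx=-3,dy=+6->D; (1,5):dx=+4,dy=-6->D
  (1,6):dx=+3,dy=+4->C; (1,7):dx=+2,dy=+1->C; (1,8):dx=+5,dy=-5->D; (1,9):dx=-5,dy=-8->C
  (2,3):dx=+1,dy=-9->D; (2,4):dx=-1,dy=-1->C; (2,5):dx=+6,dy=-13->D; (2,6):dx=+5,dy=-3->D
  (2,7):dx=+4,dy=-6->D; (2,8):dx=+7,dy=-12->D; (2,9):dx=-3,dy=-15->C; (3,4):dx=-2,dy=+8->D
  (3,5):dx=+5,dy=-4->D; (3,6):dx=+4,dy=+6->C; (3,7):dx=+3,dy=+3->C; (3,8):dx=+6,dy=-3->D
  (3,9):dx=-4,dy=-6->C; (4,5):dx=+7,dy=-12->D; (4,6):dx=+6,dy=-2->D; (4,7):dx=+5,dy=-5->D
  (4,8):dx=+8,dy=-11->D; (4,9):dx=-2,dy=-14->C; (5,6):dx=-1,dy=+10->D; (5,7):dx=-2,dy=+7->D
  (5,8):dx=+1,dy=+1->C; (5,9):dx=-9,dy=-2->C; (6,7):dx=-1,dy=-3->C; (6,8):dx=+2,dy=-9->D
  (6,9):dx=-8,dy=-12->C; (7,8):dx=+3,dy=-6->D; (7,9):dx=-7,dy=-9->C; (8,9):dx=-10,dy=-3->C
Step 2: C = 16, D = 20, total pairs = 36.
Step 3: tau = (C - D)/(n(n-1)/2) = (16 - 20)/36 = -0.111111.
Step 4: Exact two-sided p-value (enumerate n! = 362880 permutations of y under H0): p = 0.761414.
Step 5: alpha = 0.05. fail to reject H0.

tau_b = -0.1111 (C=16, D=20), p = 0.761414, fail to reject H0.


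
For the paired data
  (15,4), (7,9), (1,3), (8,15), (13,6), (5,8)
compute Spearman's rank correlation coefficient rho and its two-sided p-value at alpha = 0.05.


Step 1: Rank x and y separately (midranks; no ties here).
rank(x): 15->6, 7->3, 1->1, 8->4, 13->5, 5->2
rank(y): 4->2, 9->5, 3->1, 15->6, 6->3, 8->4
Step 2: d_i = R_x(i) - R_y(i); compute d_i^2.
  (6-2)^2=16, (3-5)^2=4, (1-1)^2=0, (4-6)^2=4, (5-3)^2=4, (2-4)^2=4
sum(d^2) = 32.
Step 3: rho = 1 - 6*32 / (6*(6^2 - 1)) = 1 - 192/210 = 0.085714.
Step 4: Under H0, t = rho * sqrt((n-2)/(1-rho^2)) = 0.1721 ~ t(4).
Step 5: Two-sided p-value from the t-distribution with 4 df = 0.871743.
Step 6: alpha = 0.05. fail to reject H0.

rho = 0.0857, p = 0.871743, fail to reject H0 at alpha = 0.05.


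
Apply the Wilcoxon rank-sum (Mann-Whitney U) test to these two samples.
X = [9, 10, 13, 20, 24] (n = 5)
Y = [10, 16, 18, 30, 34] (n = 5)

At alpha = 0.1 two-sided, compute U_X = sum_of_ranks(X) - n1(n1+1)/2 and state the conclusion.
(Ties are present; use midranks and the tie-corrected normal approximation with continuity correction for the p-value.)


Step 1: Combine and sort all 10 observations; assign midranks.
sorted (value, group): (9,X), (10,X), (10,Y), (13,X), (16,Y), (18,Y), (20,X), (24,X), (30,Y), (34,Y)
ranks: 9->1, 10->2.5, 10->2.5, 13->4, 16->5, 18->6, 20->7, 24->8, 30->9, 34->10
Step 2: Rank sum for X: R1 = 1 + 2.5 + 4 + 7 + 8 = 22.5.
Step 3: U_X = R1 - n1(n1+1)/2 = 22.5 - 5*6/2 = 22.5 - 15 = 7.5.
       U_Y = n1*n2 - U_X = 25 - 7.5 = 17.5.
Step 4: Ties are present, so use the tie-corrected normal approximation (with continuity correction) for the p-value.
Step 5: p-value = 0.345742; compare to alpha = 0.1. fail to reject H0.

U_X = 7.5, p = 0.345742, fail to reject H0 at alpha = 0.1.


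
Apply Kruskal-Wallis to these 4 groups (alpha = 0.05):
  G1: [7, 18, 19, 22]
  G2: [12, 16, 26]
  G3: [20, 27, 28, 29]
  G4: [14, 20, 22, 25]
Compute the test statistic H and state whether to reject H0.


Step 1: Combine all N = 15 observations and assign midranks.
sorted (value, group, rank): (7,G1,1), (12,G2,2), (14,G4,3), (16,G2,4), (18,G1,5), (19,G1,6), (20,G3,7.5), (20,G4,7.5), (22,G1,9.5), (22,G4,9.5), (25,G4,11), (26,G2,12), (27,G3,13), (28,G3,14), (29,G3,15)
Step 2: Sum ranks within each group.
R_1 = 21.5 (n_1 = 4)
R_2 = 18 (n_2 = 3)
R_3 = 49.5 (n_3 = 4)
R_4 = 31 (n_4 = 4)
Step 3: H = 12/(N(N+1)) * sum(R_i^2/n_i) - 3(N+1)
     = 12/(15*16) * (21.5^2/4 + 18^2/3 + 49.5^2/4 + 31^2/4) - 3*16
     = 0.050000 * 1076.38 - 48
     = 5.818750.
Step 4: Ties present; correction factor C = 1 - 12/(15^3 - 15) = 0.996429. Corrected H = 5.818750 / 0.996429 = 5.839606.
Step 5: Under H0, H ~ chi^2(3); p-value = 0.119680.
Step 6: alpha = 0.05. fail to reject H0.

H = 5.8396, df = 3, p = 0.119680, fail to reject H0.


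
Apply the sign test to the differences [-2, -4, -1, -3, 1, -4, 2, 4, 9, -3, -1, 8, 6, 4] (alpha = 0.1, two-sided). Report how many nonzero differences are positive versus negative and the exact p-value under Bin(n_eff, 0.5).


Step 1: Discard zero differences. Original n = 14; n_eff = number of nonzero differences = 14.
Nonzero differences (with sign): -2, -4, -1, -3, +1, -4, +2, +4, +9, -3, -1, +8, +6, +4
Step 2: Count signs: positive = 7, negative = 7.
Step 3: Under H0: P(positive) = 0.5, so the number of positives S ~ Bin(14, 0.5).
Step 4: Two-sided exact p-value = sum of Bin(14,0.5) probabilities at or below the observed probability = 1.000000.
Step 5: alpha = 0.1. fail to reject H0.

n_eff = 14, pos = 7, neg = 7, p = 1.000000, fail to reject H0.


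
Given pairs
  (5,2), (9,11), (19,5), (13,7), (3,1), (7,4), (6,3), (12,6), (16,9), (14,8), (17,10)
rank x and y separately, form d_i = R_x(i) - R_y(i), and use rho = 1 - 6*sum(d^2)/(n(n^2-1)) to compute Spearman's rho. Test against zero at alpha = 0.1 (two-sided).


Step 1: Rank x and y separately (midranks; no ties here).
rank(x): 5->2, 9->5, 19->11, 13->7, 3->1, 7->4, 6->3, 12->6, 16->9, 14->8, 17->10
rank(y): 2->2, 11->11, 5->5, 7->7, 1->1, 4->4, 3->3, 6->6, 9->9, 8->8, 10->10
Step 2: d_i = R_x(i) - R_y(i); compute d_i^2.
  (2-2)^2=0, (5-11)^2=36, (11-5)^2=36, (7-7)^2=0, (1-1)^2=0, (4-4)^2=0, (3-3)^2=0, (6-6)^2=0, (9-9)^2=0, (8-8)^2=0, (10-10)^2=0
sum(d^2) = 72.
Step 3: rho = 1 - 6*72 / (11*(11^2 - 1)) = 1 - 432/1320 = 0.672727.
Step 4: Under H0, t = rho * sqrt((n-2)/(1-rho^2)) = 2.7277 ~ t(9).
Step 5: Two-sided p-value from the t-distribution with 9 df = 0.023313.
Step 6: alpha = 0.1. reject H0.

rho = 0.6727, p = 0.023313, reject H0 at alpha = 0.1.


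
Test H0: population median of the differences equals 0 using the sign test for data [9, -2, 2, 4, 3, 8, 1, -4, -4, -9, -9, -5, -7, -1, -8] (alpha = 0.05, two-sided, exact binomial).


Step 1: Discard zero differences. Original n = 15; n_eff = number of nonzero differences = 15.
Nonzero differences (with sign): +9, -2, +2, +4, +3, +8, +1, -4, -4, -9, -9, -5, -7, -1, -8
Step 2: Count signs: positive = 6, negative = 9.
Step 3: Under H0: P(positive) = 0.5, so the number of positives S ~ Bin(15, 0.5).
Step 4: Two-sided exact p-value = sum of Bin(15,0.5) probabilities at or below the observed probability = 0.607239.
Step 5: alpha = 0.05. fail to reject H0.

n_eff = 15, pos = 6, neg = 9, p = 0.607239, fail to reject H0.


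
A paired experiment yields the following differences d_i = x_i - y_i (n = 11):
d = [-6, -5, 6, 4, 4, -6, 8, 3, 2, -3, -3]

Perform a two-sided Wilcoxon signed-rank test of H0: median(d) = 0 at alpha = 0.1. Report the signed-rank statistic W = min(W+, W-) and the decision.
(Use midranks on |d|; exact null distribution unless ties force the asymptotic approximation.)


Step 1: Drop any zero differences (none here) and take |d_i|.
|d| = [6, 5, 6, 4, 4, 6, 8, 3, 2, 3, 3]
Step 2: Midrank |d_i| (ties get averaged ranks).
ranks: |6|->9, |5|->7, |6|->9, |4|->5.5, |4|->5.5, |6|->9, |8|->11, |3|->3, |2|->1, |3|->3, |3|->3
Step 3: Attach original signs; sum ranks with positive sign and with negative sign.
W+ = 9 + 5.5 + 5.5 + 11 + 3 + 1 = 35
W- = 9 + 7 + 9 + 3 + 3 = 31
(Check: W+ + W- = 66 should equal n(n+1)/2 = 66.)
Step 4: Test statistic W = min(W+, W-) = 31.
Step 5: Ties in |d|, so use the tie-corrected normal approximation.
        E[W] = n(n+1)/4 = 11*12/4 = 33.
        Tie groups: |d|=3 (t=3), |d|=4 (t=2), |d|=6 (t=3); sum(t^3 - t) = 54.
        Var[W] = n(n+1)(2n+1)/24 - sum(t^3-t)/48 = 3036/24 - 54/48 = 125.375.
        z = (W - E[W]) / sqrt(Var[W]) = (31 - 33) / 11.1971 = -0.1786.
        Two-sided p = 2*Phi(z) = 0.858238.
Step 6: alpha = 0.1. fail to reject H0.

W+ = 35, W- = 31, W = min = 31, p = 0.858238, fail to reject H0.


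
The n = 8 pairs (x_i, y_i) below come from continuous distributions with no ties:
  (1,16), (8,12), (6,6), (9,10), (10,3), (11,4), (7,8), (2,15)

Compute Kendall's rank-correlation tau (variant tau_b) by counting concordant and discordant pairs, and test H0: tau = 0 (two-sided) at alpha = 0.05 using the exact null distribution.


Step 1: Enumerate the 28 unordered pairs (i,j) with i<j and classify each by sign(x_j-x_i) * sign(y_j-y_i).
  (1,2):dx=+7,dy=-4->D; (1,3):dx=+5,dy=-10->D; (1,4):dx=+8,dy=-6->D; (1,5):dx=+9,dy=-13->D
  (1,6):dx=+10,dy=-12->D; (1,7):dx=+6,dy=-8->D; (1,8):dx=+1,dy=-1->D; (2,3):dx=-2,dy=-6->C
  (2,4):dx=+1,dy=-2->D; (2,5):dx=+2,dy=-9->D; (2,6):dx=+3,dy=-8->D; (2,7):dx=-1,dy=-4->C
  (2,8):dx=-6,dy=+3->D; (3,4):dx=+3,dy=+4->C; (3,5):dx=+4,dy=-3->D; (3,6):dx=+5,dy=-2->D
  (3,7):dx=+1,dy=+2->C; (3,8):dx=-4,dy=+9->D; (4,5):dx=+1,dy=-7->D; (4,6):dx=+2,dy=-6->D
  (4,7):dx=-2,dy=-2->C; (4,8):dx=-7,dy=+5->D; (5,6):dx=+1,dy=+1->C; (5,7):dx=-3,dy=+5->D
  (5,8):dx=-8,dy=+12->D; (6,7):dx=-4,dy=+4->D; (6,8):dx=-9,dy=+11->D; (7,8):dx=-5,dy=+7->D
Step 2: C = 6, D = 22, total pairs = 28.
Step 3: tau = (C - D)/(n(n-1)/2) = (6 - 22)/28 = -0.571429.
Step 4: Exact two-sided p-value (enumerate n! = 40320 permutations of y under H0): p = 0.061012.
Step 5: alpha = 0.05. fail to reject H0.

tau_b = -0.5714 (C=6, D=22), p = 0.061012, fail to reject H0.


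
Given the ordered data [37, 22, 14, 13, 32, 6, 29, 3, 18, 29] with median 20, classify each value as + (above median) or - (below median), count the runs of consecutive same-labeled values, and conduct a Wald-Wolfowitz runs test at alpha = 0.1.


Step 1: Compute median = 20; label A = above, B = below.
Labels in order: AABBABABBA  (n_A = 5, n_B = 5)
Step 2: Count runs R = 7.
Step 3: Under H0 (random ordering), E[R] = 2*n_A*n_B/(n_A+n_B) + 1 = 2*5*5/10 + 1 = 6.0000.
        Var[R] = 2*n_A*n_B*(2*n_A*n_B - n_A - n_B) / ((n_A+n_B)^2 * (n_A+n_B-1)) = 2000/900 = 2.2222.
        SD[R] = 1.4907.
Step 4: Continuity-corrected z = (R - 0.5 - E[R]) / SD[R] = (7 - 0.5 - 6.0000) / 1.4907 = 0.3354.
Step 5: Two-sided p-value via normal approximation = 2*(1 - Phi(|z|)) = 0.737316.
Step 6: alpha = 0.1. fail to reject H0.

R = 7, z = 0.3354, p = 0.737316, fail to reject H0.


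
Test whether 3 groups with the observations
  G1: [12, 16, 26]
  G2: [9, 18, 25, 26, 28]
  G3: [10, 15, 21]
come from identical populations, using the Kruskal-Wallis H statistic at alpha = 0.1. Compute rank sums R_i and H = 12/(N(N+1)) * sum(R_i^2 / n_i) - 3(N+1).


Step 1: Combine all N = 11 observations and assign midranks.
sorted (value, group, rank): (9,G2,1), (10,G3,2), (12,G1,3), (15,G3,4), (16,G1,5), (18,G2,6), (21,G3,7), (25,G2,8), (26,G1,9.5), (26,G2,9.5), (28,G2,11)
Step 2: Sum ranks within each group.
R_1 = 17.5 (n_1 = 3)
R_2 = 35.5 (n_2 = 5)
R_3 = 13 (n_3 = 3)
Step 3: H = 12/(N(N+1)) * sum(R_i^2/n_i) - 3(N+1)
     = 12/(11*12) * (17.5^2/3 + 35.5^2/5 + 13^2/3) - 3*12
     = 0.090909 * 410.467 - 36
     = 1.315152.
Step 4: Ties present; correction factor C = 1 - 6/(11^3 - 11) = 0.995455. Corrected H = 1.315152 / 0.995455 = 1.321157.
Step 5: Under H0, H ~ chi^2(2); p-value = 0.516552.
Step 6: alpha = 0.1. fail to reject H0.

H = 1.3212, df = 2, p = 0.516552, fail to reject H0.


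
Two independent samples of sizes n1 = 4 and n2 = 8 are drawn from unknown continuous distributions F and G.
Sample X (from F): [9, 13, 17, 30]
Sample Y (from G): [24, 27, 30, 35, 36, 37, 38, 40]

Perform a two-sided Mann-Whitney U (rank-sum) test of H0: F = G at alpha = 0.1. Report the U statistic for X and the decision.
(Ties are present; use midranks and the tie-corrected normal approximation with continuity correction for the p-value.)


Step 1: Combine and sort all 12 observations; assign midranks.
sorted (value, group): (9,X), (13,X), (17,X), (24,Y), (27,Y), (30,X), (30,Y), (35,Y), (36,Y), (37,Y), (38,Y), (40,Y)
ranks: 9->1, 13->2, 17->3, 24->4, 27->5, 30->6.5, 30->6.5, 35->8, 36->9, 37->10, 38->11, 40->12
Step 2: Rank sum for X: R1 = 1 + 2 + 3 + 6.5 = 12.5.
Step 3: U_X = R1 - n1(n1+1)/2 = 12.5 - 4*5/2 = 12.5 - 10 = 2.5.
       U_Y = n1*n2 - U_X = 32 - 2.5 = 29.5.
Step 4: Ties are present, so use the tie-corrected normal approximation (with continuity correction) for the p-value.
Step 5: p-value = 0.026980; compare to alpha = 0.1. reject H0.

U_X = 2.5, p = 0.026980, reject H0 at alpha = 0.1.


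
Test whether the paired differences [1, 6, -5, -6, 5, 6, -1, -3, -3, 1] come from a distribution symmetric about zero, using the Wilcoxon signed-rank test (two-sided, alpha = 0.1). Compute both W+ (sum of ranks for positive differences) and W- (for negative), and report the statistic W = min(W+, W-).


Step 1: Drop any zero differences (none here) and take |d_i|.
|d| = [1, 6, 5, 6, 5, 6, 1, 3, 3, 1]
Step 2: Midrank |d_i| (ties get averaged ranks).
ranks: |1|->2, |6|->9, |5|->6.5, |6|->9, |5|->6.5, |6|->9, |1|->2, |3|->4.5, |3|->4.5, |1|->2
Step 3: Attach original signs; sum ranks with positive sign and with negative sign.
W+ = 2 + 9 + 6.5 + 9 + 2 = 28.5
W- = 6.5 + 9 + 2 + 4.5 + 4.5 = 26.5
(Check: W+ + W- = 55 should equal n(n+1)/2 = 55.)
Step 4: Test statistic W = min(W+, W-) = 26.5.
Step 5: Ties in |d|, so use the tie-corrected normal approximation.
        E[W] = n(n+1)/4 = 10*11/4 = 27.5.
        Tie groups: |d|=1 (t=3), |d|=3 (t=2), |d|=5 (t=2), |d|=6 (t=3); sum(t^3 - t) = 60.
        Var[W] = n(n+1)(2n+1)/24 - sum(t^3-t)/48 = 2310/24 - 60/48 = 95.
        z = (W - E[W]) / sqrt(Var[W]) = (26.5 - 27.5) / 9.7468 = -0.1026.
        Two-sided p = 2*Phi(z) = 0.918282.
Step 6: alpha = 0.1. fail to reject H0.

W+ = 28.5, W- = 26.5, W = min = 26.5, p = 0.918282, fail to reject H0.


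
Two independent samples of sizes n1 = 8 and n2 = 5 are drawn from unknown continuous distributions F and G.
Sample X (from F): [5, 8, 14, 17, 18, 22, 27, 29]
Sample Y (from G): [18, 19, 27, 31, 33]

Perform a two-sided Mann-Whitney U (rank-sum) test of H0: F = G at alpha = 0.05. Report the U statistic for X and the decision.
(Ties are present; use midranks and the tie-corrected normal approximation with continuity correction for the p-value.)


Step 1: Combine and sort all 13 observations; assign midranks.
sorted (value, group): (5,X), (8,X), (14,X), (17,X), (18,X), (18,Y), (19,Y), (22,X), (27,X), (27,Y), (29,X), (31,Y), (33,Y)
ranks: 5->1, 8->2, 14->3, 17->4, 18->5.5, 18->5.5, 19->7, 22->8, 27->9.5, 27->9.5, 29->11, 31->12, 33->13
Step 2: Rank sum for X: R1 = 1 + 2 + 3 + 4 + 5.5 + 8 + 9.5 + 11 = 44.
Step 3: U_X = R1 - n1(n1+1)/2 = 44 - 8*9/2 = 44 - 36 = 8.
       U_Y = n1*n2 - U_X = 40 - 8 = 32.
Step 4: Ties are present, so use the tie-corrected normal approximation (with continuity correction) for the p-value.
Step 5: p-value = 0.091397; compare to alpha = 0.05. fail to reject H0.

U_X = 8, p = 0.091397, fail to reject H0 at alpha = 0.05.


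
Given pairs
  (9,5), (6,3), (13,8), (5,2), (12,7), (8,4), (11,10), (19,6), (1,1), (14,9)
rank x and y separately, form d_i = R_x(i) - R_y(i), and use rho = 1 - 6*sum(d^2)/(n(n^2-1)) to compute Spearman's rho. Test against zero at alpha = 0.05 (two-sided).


Step 1: Rank x and y separately (midranks; no ties here).
rank(x): 9->5, 6->3, 13->8, 5->2, 12->7, 8->4, 11->6, 19->10, 1->1, 14->9
rank(y): 5->5, 3->3, 8->8, 2->2, 7->7, 4->4, 10->10, 6->6, 1->1, 9->9
Step 2: d_i = R_x(i) - R_y(i); compute d_i^2.
  (5-5)^2=0, (3-3)^2=0, (8-8)^2=0, (2-2)^2=0, (7-7)^2=0, (4-4)^2=0, (6-10)^2=16, (10-6)^2=16, (1-1)^2=0, (9-9)^2=0
sum(d^2) = 32.
Step 3: rho = 1 - 6*32 / (10*(10^2 - 1)) = 1 - 192/990 = 0.806061.
Step 4: Under H0, t = rho * sqrt((n-2)/(1-rho^2)) = 3.8522 ~ t(8).
Step 5: Two-sided p-value from the t-distribution with 8 df = 0.004862.
Step 6: alpha = 0.05. reject H0.

rho = 0.8061, p = 0.004862, reject H0 at alpha = 0.05.


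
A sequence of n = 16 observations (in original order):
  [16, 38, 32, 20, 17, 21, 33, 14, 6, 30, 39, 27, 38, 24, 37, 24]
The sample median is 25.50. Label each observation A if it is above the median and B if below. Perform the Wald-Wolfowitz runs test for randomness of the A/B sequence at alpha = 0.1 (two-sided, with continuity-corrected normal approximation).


Step 1: Compute median = 25.50; label A = above, B = below.
Labels in order: BAABBBABBAAAABAB  (n_A = 8, n_B = 8)
Step 2: Count runs R = 9.
Step 3: Under H0 (random ordering), E[R] = 2*n_A*n_B/(n_A+n_B) + 1 = 2*8*8/16 + 1 = 9.0000.
        Var[R] = 2*n_A*n_B*(2*n_A*n_B - n_A - n_B) / ((n_A+n_B)^2 * (n_A+n_B-1)) = 14336/3840 = 3.7333.
        SD[R] = 1.9322.
Step 4: R = E[R], so z = 0 with no continuity correction.
Step 5: Two-sided p-value via normal approximation = 2*(1 - Phi(|z|)) = 1.000000.
Step 6: alpha = 0.1. fail to reject H0.

R = 9, z = 0.0000, p = 1.000000, fail to reject H0.


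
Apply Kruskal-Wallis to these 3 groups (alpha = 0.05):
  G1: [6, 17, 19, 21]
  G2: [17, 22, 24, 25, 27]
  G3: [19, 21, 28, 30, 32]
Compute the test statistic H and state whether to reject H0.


Step 1: Combine all N = 14 observations and assign midranks.
sorted (value, group, rank): (6,G1,1), (17,G1,2.5), (17,G2,2.5), (19,G1,4.5), (19,G3,4.5), (21,G1,6.5), (21,G3,6.5), (22,G2,8), (24,G2,9), (25,G2,10), (27,G2,11), (28,G3,12), (30,G3,13), (32,G3,14)
Step 2: Sum ranks within each group.
R_1 = 14.5 (n_1 = 4)
R_2 = 40.5 (n_2 = 5)
R_3 = 50 (n_3 = 5)
Step 3: H = 12/(N(N+1)) * sum(R_i^2/n_i) - 3(N+1)
     = 12/(14*15) * (14.5^2/4 + 40.5^2/5 + 50^2/5) - 3*15
     = 0.057143 * 880.612 - 45
     = 5.320714.
Step 4: Ties present; correction factor C = 1 - 18/(14^3 - 14) = 0.993407. Corrected H = 5.320714 / 0.993407 = 5.356029.
Step 5: Under H0, H ~ chi^2(2); p-value = 0.068699.
Step 6: alpha = 0.05. fail to reject H0.

H = 5.3560, df = 2, p = 0.068699, fail to reject H0.


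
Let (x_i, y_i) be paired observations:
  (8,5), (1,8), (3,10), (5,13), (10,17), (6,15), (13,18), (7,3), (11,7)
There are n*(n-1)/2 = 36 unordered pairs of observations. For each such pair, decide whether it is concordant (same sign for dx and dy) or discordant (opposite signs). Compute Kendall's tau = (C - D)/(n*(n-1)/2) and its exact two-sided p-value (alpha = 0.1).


Step 1: Enumerate the 36 unordered pairs (i,j) with i<j and classify each by sign(x_j-x_i) * sign(y_j-y_i).
  (1,2):dx=-7,dy=+3->D; (1,3):dx=-5,dy=+5->D; (1,4):dx=-3,dy=+8->D; (1,5):dx=+2,dy=+12->C
  (1,6):dx=-2,dy=+10->D; (1,7):dx=+5,dy=+13->C; (1,8):dx=-1,dy=-2->C; (1,9):dx=+3,dy=+2->C
  (2,3):dx=+2,dy=+2->C; (2,4):dx=+4,dy=+5->C; (2,5):dx=+9,dy=+9->C; (2,6):dx=+5,dy=+7->C
  (2,7):dx=+12,dy=+10->C; (2,8):dx=+6,dy=-5->D; (2,9):dx=+10,dy=-1->D; (3,4):dx=+2,dy=+3->C
  (3,5):dx=+7,dy=+7->C; (3,6):dx=+3,dy=+5->C; (3,7):dx=+10,dy=+8->C; (3,8):dx=+4,dy=-7->D
  (3,9):dx=+8,dy=-3->D; (4,5):dx=+5,dy=+4->C; (4,6):dx=+1,dy=+2->C; (4,7):dx=+8,dy=+5->C
  (4,8):dx=+2,dy=-10->D; (4,9):dx=+6,dy=-6->D; (5,6):dx=-4,dy=-2->C; (5,7):dx=+3,dy=+1->C
  (5,8):dx=-3,dy=-14->C; (5,9):dx=+1,dy=-10->D; (6,7):dx=+7,dy=+3->C; (6,8):dx=+1,dy=-12->D
  (6,9):dx=+5,dy=-8->D; (7,8):dx=-6,dy=-15->C; (7,9):dx=-2,dy=-11->C; (8,9):dx=+4,dy=+4->C
Step 2: C = 23, D = 13, total pairs = 36.
Step 3: tau = (C - D)/(n(n-1)/2) = (23 - 13)/36 = 0.277778.
Step 4: Exact two-sided p-value (enumerate n! = 362880 permutations of y under H0): p = 0.358488.
Step 5: alpha = 0.1. fail to reject H0.

tau_b = 0.2778 (C=23, D=13), p = 0.358488, fail to reject H0.


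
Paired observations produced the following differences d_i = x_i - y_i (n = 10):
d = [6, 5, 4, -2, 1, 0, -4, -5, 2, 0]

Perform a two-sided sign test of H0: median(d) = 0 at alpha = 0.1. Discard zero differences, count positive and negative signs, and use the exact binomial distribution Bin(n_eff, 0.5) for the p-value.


Step 1: Discard zero differences. Original n = 10; n_eff = number of nonzero differences = 8.
Nonzero differences (with sign): +6, +5, +4, -2, +1, -4, -5, +2
Step 2: Count signs: positive = 5, negative = 3.
Step 3: Under H0: P(positive) = 0.5, so the number of positives S ~ Bin(8, 0.5).
Step 4: Two-sided exact p-value = sum of Bin(8,0.5) probabilities at or below the observed probability = 0.726562.
Step 5: alpha = 0.1. fail to reject H0.

n_eff = 8, pos = 5, neg = 3, p = 0.726562, fail to reject H0.


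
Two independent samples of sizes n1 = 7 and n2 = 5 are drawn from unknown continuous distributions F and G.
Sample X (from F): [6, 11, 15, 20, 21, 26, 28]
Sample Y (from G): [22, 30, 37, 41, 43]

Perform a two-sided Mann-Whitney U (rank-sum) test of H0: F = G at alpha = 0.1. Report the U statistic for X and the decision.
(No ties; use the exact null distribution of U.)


Step 1: Combine and sort all 12 observations; assign midranks.
sorted (value, group): (6,X), (11,X), (15,X), (20,X), (21,X), (22,Y), (26,X), (28,X), (30,Y), (37,Y), (41,Y), (43,Y)
ranks: 6->1, 11->2, 15->3, 20->4, 21->5, 22->6, 26->7, 28->8, 30->9, 37->10, 41->11, 43->12
Step 2: Rank sum for X: R1 = 1 + 2 + 3 + 4 + 5 + 7 + 8 = 30.
Step 3: U_X = R1 - n1(n1+1)/2 = 30 - 7*8/2 = 30 - 28 = 2.
       U_Y = n1*n2 - U_X = 35 - 2 = 33.
Step 4: No ties, so the exact null distribution of U (based on enumerating the C(12,7) = 792 equally likely rank assignments) gives the two-sided p-value.
Step 5: p-value = 0.010101; compare to alpha = 0.1. reject H0.

U_X = 2, p = 0.010101, reject H0 at alpha = 0.1.


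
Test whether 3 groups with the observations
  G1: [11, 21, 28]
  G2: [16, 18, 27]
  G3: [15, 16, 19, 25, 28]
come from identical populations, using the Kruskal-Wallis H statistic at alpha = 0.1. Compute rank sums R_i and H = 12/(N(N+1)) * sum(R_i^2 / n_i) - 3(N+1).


Step 1: Combine all N = 11 observations and assign midranks.
sorted (value, group, rank): (11,G1,1), (15,G3,2), (16,G2,3.5), (16,G3,3.5), (18,G2,5), (19,G3,6), (21,G1,7), (25,G3,8), (27,G2,9), (28,G1,10.5), (28,G3,10.5)
Step 2: Sum ranks within each group.
R_1 = 18.5 (n_1 = 3)
R_2 = 17.5 (n_2 = 3)
R_3 = 30 (n_3 = 5)
Step 3: H = 12/(N(N+1)) * sum(R_i^2/n_i) - 3(N+1)
     = 12/(11*12) * (18.5^2/3 + 17.5^2/3 + 30^2/5) - 3*12
     = 0.090909 * 396.167 - 36
     = 0.015152.
Step 4: Ties present; correction factor C = 1 - 12/(11^3 - 11) = 0.990909. Corrected H = 0.015152 / 0.990909 = 0.015291.
Step 5: Under H0, H ~ chi^2(2); p-value = 0.992384.
Step 6: alpha = 0.1. fail to reject H0.

H = 0.0153, df = 2, p = 0.992384, fail to reject H0.


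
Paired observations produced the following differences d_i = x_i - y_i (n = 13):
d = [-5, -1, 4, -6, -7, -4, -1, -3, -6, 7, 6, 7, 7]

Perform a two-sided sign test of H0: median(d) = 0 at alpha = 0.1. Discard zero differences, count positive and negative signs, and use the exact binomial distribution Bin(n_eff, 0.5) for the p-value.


Step 1: Discard zero differences. Original n = 13; n_eff = number of nonzero differences = 13.
Nonzero differences (with sign): -5, -1, +4, -6, -7, -4, -1, -3, -6, +7, +6, +7, +7
Step 2: Count signs: positive = 5, negative = 8.
Step 3: Under H0: P(positive) = 0.5, so the number of positives S ~ Bin(13, 0.5).
Step 4: Two-sided exact p-value = sum of Bin(13,0.5) probabilities at or below the observed probability = 0.581055.
Step 5: alpha = 0.1. fail to reject H0.

n_eff = 13, pos = 5, neg = 8, p = 0.581055, fail to reject H0.


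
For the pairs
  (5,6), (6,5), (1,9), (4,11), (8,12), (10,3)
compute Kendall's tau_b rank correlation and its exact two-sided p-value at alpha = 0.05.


Step 1: Enumerate the 15 unordered pairs (i,j) with i<j and classify each by sign(x_j-x_i) * sign(y_j-y_i).
  (1,2):dx=+1,dy=-1->D; (1,3):dx=-4,dy=+3->D; (1,4):dx=-1,dy=+5->D; (1,5):dx=+3,dy=+6->C
  (1,6):dx=+5,dy=-3->D; (2,3):dx=-5,dy=+4->D; (2,4):dx=-2,dy=+6->D; (2,5):dx=+2,dy=+7->C
  (2,6):dx=+4,dy=-2->D; (3,4):dx=+3,dy=+2->C; (3,5):dx=+7,dy=+3->C; (3,6):dx=+9,dy=-6->D
  (4,5):dx=+4,dy=+1->C; (4,6):dx=+6,dy=-8->D; (5,6):dx=+2,dy=-9->D
Step 2: C = 5, D = 10, total pairs = 15.
Step 3: tau = (C - D)/(n(n-1)/2) = (5 - 10)/15 = -0.333333.
Step 4: Exact two-sided p-value (enumerate n! = 720 permutations of y under H0): p = 0.469444.
Step 5: alpha = 0.05. fail to reject H0.

tau_b = -0.3333 (C=5, D=10), p = 0.469444, fail to reject H0.


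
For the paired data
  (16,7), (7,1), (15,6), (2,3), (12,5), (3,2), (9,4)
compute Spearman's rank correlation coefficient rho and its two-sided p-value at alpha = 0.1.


Step 1: Rank x and y separately (midranks; no ties here).
rank(x): 16->7, 7->3, 15->6, 2->1, 12->5, 3->2, 9->4
rank(y): 7->7, 1->1, 6->6, 3->3, 5->5, 2->2, 4->4
Step 2: d_i = R_x(i) - R_y(i); compute d_i^2.
  (7-7)^2=0, (3-1)^2=4, (6-6)^2=0, (1-3)^2=4, (5-5)^2=0, (2-2)^2=0, (4-4)^2=0
sum(d^2) = 8.
Step 3: rho = 1 - 6*8 / (7*(7^2 - 1)) = 1 - 48/336 = 0.857143.
Step 4: Under H0, t = rho * sqrt((n-2)/(1-rho^2)) = 3.7210 ~ t(5).
Step 5: Two-sided p-value from the t-distribution with 5 df = 0.013697.
Step 6: alpha = 0.1. reject H0.

rho = 0.8571, p = 0.013697, reject H0 at alpha = 0.1.


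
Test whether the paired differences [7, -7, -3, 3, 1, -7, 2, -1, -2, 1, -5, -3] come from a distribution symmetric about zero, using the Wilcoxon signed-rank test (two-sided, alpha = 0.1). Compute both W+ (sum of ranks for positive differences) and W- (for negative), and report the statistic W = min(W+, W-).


Step 1: Drop any zero differences (none here) and take |d_i|.
|d| = [7, 7, 3, 3, 1, 7, 2, 1, 2, 1, 5, 3]
Step 2: Midrank |d_i| (ties get averaged ranks).
ranks: |7|->11, |7|->11, |3|->7, |3|->7, |1|->2, |7|->11, |2|->4.5, |1|->2, |2|->4.5, |1|->2, |5|->9, |3|->7
Step 3: Attach original signs; sum ranks with positive sign and with negative sign.
W+ = 11 + 7 + 2 + 4.5 + 2 = 26.5
W- = 11 + 7 + 11 + 2 + 4.5 + 9 + 7 = 51.5
(Check: W+ + W- = 78 should equal n(n+1)/2 = 78.)
Step 4: Test statistic W = min(W+, W-) = 26.5.
Step 5: Ties in |d|, so use the tie-corrected normal approximation.
        E[W] = n(n+1)/4 = 12*13/4 = 39.
        Tie groups: |d|=1 (t=3), |d|=2 (t=2), |d|=3 (t=3), |d|=7 (t=3); sum(t^3 - t) = 78.
        Var[W] = n(n+1)(2n+1)/24 - sum(t^3-t)/48 = 3900/24 - 78/48 = 160.875.
        z = (W - E[W]) / sqrt(Var[W]) = (26.5 - 39) / 12.6837 = -0.9855.
        Two-sided p = 2*Phi(z) = 0.324368.
Step 6: alpha = 0.1. fail to reject H0.

W+ = 26.5, W- = 51.5, W = min = 26.5, p = 0.324368, fail to reject H0.


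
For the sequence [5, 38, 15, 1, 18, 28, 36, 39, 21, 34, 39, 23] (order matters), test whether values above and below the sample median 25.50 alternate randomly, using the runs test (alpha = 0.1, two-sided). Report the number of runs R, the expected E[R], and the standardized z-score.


Step 1: Compute median = 25.50; label A = above, B = below.
Labels in order: BABBBAAABAAB  (n_A = 6, n_B = 6)
Step 2: Count runs R = 7.
Step 3: Under H0 (random ordering), E[R] = 2*n_A*n_B/(n_A+n_B) + 1 = 2*6*6/12 + 1 = 7.0000.
        Var[R] = 2*n_A*n_B*(2*n_A*n_B - n_A - n_B) / ((n_A+n_B)^2 * (n_A+n_B-1)) = 4320/1584 = 2.7273.
        SD[R] = 1.6514.
Step 4: R = E[R], so z = 0 with no continuity correction.
Step 5: Two-sided p-value via normal approximation = 2*(1 - Phi(|z|)) = 1.000000.
Step 6: alpha = 0.1. fail to reject H0.

R = 7, z = 0.0000, p = 1.000000, fail to reject H0.


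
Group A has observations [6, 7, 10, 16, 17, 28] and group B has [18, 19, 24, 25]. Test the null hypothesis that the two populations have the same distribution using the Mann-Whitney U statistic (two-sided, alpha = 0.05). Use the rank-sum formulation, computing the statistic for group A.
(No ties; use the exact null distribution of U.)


Step 1: Combine and sort all 10 observations; assign midranks.
sorted (value, group): (6,X), (7,X), (10,X), (16,X), (17,X), (18,Y), (19,Y), (24,Y), (25,Y), (28,X)
ranks: 6->1, 7->2, 10->3, 16->4, 17->5, 18->6, 19->7, 24->8, 25->9, 28->10
Step 2: Rank sum for X: R1 = 1 + 2 + 3 + 4 + 5 + 10 = 25.
Step 3: U_X = R1 - n1(n1+1)/2 = 25 - 6*7/2 = 25 - 21 = 4.
       U_Y = n1*n2 - U_X = 24 - 4 = 20.
Step 4: No ties, so the exact null distribution of U (based on enumerating the C(10,6) = 210 equally likely rank assignments) gives the two-sided p-value.
Step 5: p-value = 0.114286; compare to alpha = 0.05. fail to reject H0.

U_X = 4, p = 0.114286, fail to reject H0 at alpha = 0.05.


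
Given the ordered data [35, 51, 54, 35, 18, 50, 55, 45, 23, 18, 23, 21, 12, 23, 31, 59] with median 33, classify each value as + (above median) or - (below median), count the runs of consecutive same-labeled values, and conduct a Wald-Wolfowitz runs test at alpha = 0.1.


Step 1: Compute median = 33; label A = above, B = below.
Labels in order: AAAABAAABBBBBBBA  (n_A = 8, n_B = 8)
Step 2: Count runs R = 5.
Step 3: Under H0 (random ordering), E[R] = 2*n_A*n_B/(n_A+n_B) + 1 = 2*8*8/16 + 1 = 9.0000.
        Var[R] = 2*n_A*n_B*(2*n_A*n_B - n_A - n_B) / ((n_A+n_B)^2 * (n_A+n_B-1)) = 14336/3840 = 3.7333.
        SD[R] = 1.9322.
Step 4: Continuity-corrected z = (R + 0.5 - E[R]) / SD[R] = (5 + 0.5 - 9.0000) / 1.9322 = -1.8114.
Step 5: Two-sided p-value via normal approximation = 2*(1 - Phi(|z|)) = 0.070076.
Step 6: alpha = 0.1. reject H0.

R = 5, z = -1.8114, p = 0.070076, reject H0.


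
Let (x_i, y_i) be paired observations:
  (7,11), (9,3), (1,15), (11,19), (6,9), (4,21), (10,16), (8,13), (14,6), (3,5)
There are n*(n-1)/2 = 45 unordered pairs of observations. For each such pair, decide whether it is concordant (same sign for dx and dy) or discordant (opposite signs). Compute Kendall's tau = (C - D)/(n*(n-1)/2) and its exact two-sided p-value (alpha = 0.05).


Step 1: Enumerate the 45 unordered pairs (i,j) with i<j and classify each by sign(x_j-x_i) * sign(y_j-y_i).
  (1,2):dx=+2,dy=-8->D; (1,3):dx=-6,dy=+4->D; (1,4):dx=+4,dy=+8->C; (1,5):dx=-1,dy=-2->C
  (1,6):dx=-3,dy=+10->D; (1,7):dx=+3,dy=+5->C; (1,8):dx=+1,dy=+2->C; (1,9):dx=+7,dy=-5->D
  (1,10):dx=-4,dy=-6->C; (2,3):dx=-8,dy=+12->D; (2,4):dx=+2,dy=+16->C; (2,5):dx=-3,dy=+6->D
  (2,6):dx=-5,dy=+18->D; (2,7):dx=+1,dy=+13->C; (2,8):dx=-1,dy=+10->D; (2,9):dx=+5,dy=+3->C
  (2,10):dx=-6,dy=+2->D; (3,4):dx=+10,dy=+4->C; (3,5):dx=+5,dy=-6->D; (3,6):dx=+3,dy=+6->C
  (3,7):dx=+9,dy=+1->C; (3,8):dx=+7,dy=-2->D; (3,9):dx=+13,dy=-9->D; (3,10):dx=+2,dy=-10->D
  (4,5):dx=-5,dy=-10->C; (4,6):dx=-7,dy=+2->D; (4,7):dx=-1,dy=-3->C; (4,8):dx=-3,dy=-6->C
  (4,9):dx=+3,dy=-13->D; (4,10):dx=-8,dy=-14->C; (5,6):dx=-2,dy=+12->D; (5,7):dx=+4,dy=+7->C
  (5,8):dx=+2,dy=+4->C; (5,9):dx=+8,dy=-3->D; (5,10):dx=-3,dy=-4->C; (6,7):dx=+6,dy=-5->D
  (6,8):dx=+4,dy=-8->D; (6,9):dx=+10,dy=-15->D; (6,10):dx=-1,dy=-16->C; (7,8):dx=-2,dy=-3->C
  (7,9):dx=+4,dy=-10->D; (7,10):dx=-7,dy=-11->C; (8,9):dx=+6,dy=-7->D; (8,10):dx=-5,dy=-8->C
  (9,10):dx=-11,dy=-1->C
Step 2: C = 23, D = 22, total pairs = 45.
Step 3: tau = (C - D)/(n(n-1)/2) = (23 - 22)/45 = 0.022222.
Step 4: Exact two-sided p-value (enumerate n! = 3628800 permutations of y under H0): p = 1.000000.
Step 5: alpha = 0.05. fail to reject H0.

tau_b = 0.0222 (C=23, D=22), p = 1.000000, fail to reject H0.


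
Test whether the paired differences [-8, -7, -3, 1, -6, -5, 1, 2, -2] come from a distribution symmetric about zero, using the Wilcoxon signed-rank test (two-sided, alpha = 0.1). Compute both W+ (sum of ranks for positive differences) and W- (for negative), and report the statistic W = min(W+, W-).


Step 1: Drop any zero differences (none here) and take |d_i|.
|d| = [8, 7, 3, 1, 6, 5, 1, 2, 2]
Step 2: Midrank |d_i| (ties get averaged ranks).
ranks: |8|->9, |7|->8, |3|->5, |1|->1.5, |6|->7, |5|->6, |1|->1.5, |2|->3.5, |2|->3.5
Step 3: Attach original signs; sum ranks with positive sign and with negative sign.
W+ = 1.5 + 1.5 + 3.5 = 6.5
W- = 9 + 8 + 5 + 7 + 6 + 3.5 = 38.5
(Check: W+ + W- = 45 should equal n(n+1)/2 = 45.)
Step 4: Test statistic W = min(W+, W-) = 6.5.
Step 5: Ties in |d|, so use the tie-corrected normal approximation.
        E[W] = n(n+1)/4 = 9*10/4 = 22.5.
        Tie groups: |d|=1 (t=2), |d|=2 (t=2); sum(t^3 - t) = 12.
        Var[W] = n(n+1)(2n+1)/24 - sum(t^3-t)/48 = 1710/24 - 12/48 = 71.
        z = (W - E[W]) / sqrt(Var[W]) = (6.5 - 22.5) / 8.4261 = -1.8989.
        Two-sided p = 2*Phi(z) = 0.057584.
Step 6: alpha = 0.1. reject H0.

W+ = 6.5, W- = 38.5, W = min = 6.5, p = 0.057584, reject H0.


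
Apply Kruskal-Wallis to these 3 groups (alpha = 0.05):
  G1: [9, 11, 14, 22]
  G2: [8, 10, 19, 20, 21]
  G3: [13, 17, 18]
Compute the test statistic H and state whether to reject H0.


Step 1: Combine all N = 12 observations and assign midranks.
sorted (value, group, rank): (8,G2,1), (9,G1,2), (10,G2,3), (11,G1,4), (13,G3,5), (14,G1,6), (17,G3,7), (18,G3,8), (19,G2,9), (20,G2,10), (21,G2,11), (22,G1,12)
Step 2: Sum ranks within each group.
R_1 = 24 (n_1 = 4)
R_2 = 34 (n_2 = 5)
R_3 = 20 (n_3 = 3)
Step 3: H = 12/(N(N+1)) * sum(R_i^2/n_i) - 3(N+1)
     = 12/(12*13) * (24^2/4 + 34^2/5 + 20^2/3) - 3*13
     = 0.076923 * 508.533 - 39
     = 0.117949.
Step 4: No ties, so H is used without correction.
Step 5: Under H0, H ~ chi^2(2); p-value = 0.942731.
Step 6: alpha = 0.05. fail to reject H0.

H = 0.1179, df = 2, p = 0.942731, fail to reject H0.


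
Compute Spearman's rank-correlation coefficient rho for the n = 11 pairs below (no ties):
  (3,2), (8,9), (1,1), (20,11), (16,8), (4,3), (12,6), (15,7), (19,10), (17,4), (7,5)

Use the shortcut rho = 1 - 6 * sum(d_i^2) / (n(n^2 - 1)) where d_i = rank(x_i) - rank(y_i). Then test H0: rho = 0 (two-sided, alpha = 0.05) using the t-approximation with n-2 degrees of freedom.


Step 1: Rank x and y separately (midranks; no ties here).
rank(x): 3->2, 8->5, 1->1, 20->11, 16->8, 4->3, 12->6, 15->7, 19->10, 17->9, 7->4
rank(y): 2->2, 9->9, 1->1, 11->11, 8->8, 3->3, 6->6, 7->7, 10->10, 4->4, 5->5
Step 2: d_i = R_x(i) - R_y(i); compute d_i^2.
  (2-2)^2=0, (5-9)^2=16, (1-1)^2=0, (11-11)^2=0, (8-8)^2=0, (3-3)^2=0, (6-6)^2=0, (7-7)^2=0, (10-10)^2=0, (9-4)^2=25, (4-5)^2=1
sum(d^2) = 42.
Step 3: rho = 1 - 6*42 / (11*(11^2 - 1)) = 1 - 252/1320 = 0.809091.
Step 4: Under H0, t = rho * sqrt((n-2)/(1-rho^2)) = 4.1302 ~ t(9).
Step 5: Two-sided p-value from the t-distribution with 9 df = 0.002559.
Step 6: alpha = 0.05. reject H0.

rho = 0.8091, p = 0.002559, reject H0 at alpha = 0.05.


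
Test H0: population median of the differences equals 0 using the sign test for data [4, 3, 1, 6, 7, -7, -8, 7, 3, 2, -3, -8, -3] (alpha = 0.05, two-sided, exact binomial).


Step 1: Discard zero differences. Original n = 13; n_eff = number of nonzero differences = 13.
Nonzero differences (with sign): +4, +3, +1, +6, +7, -7, -8, +7, +3, +2, -3, -8, -3
Step 2: Count signs: positive = 8, negative = 5.
Step 3: Under H0: P(positive) = 0.5, so the number of positives S ~ Bin(13, 0.5).
Step 4: Two-sided exact p-value = sum of Bin(13,0.5) probabilities at or below the observed probability = 0.581055.
Step 5: alpha = 0.05. fail to reject H0.

n_eff = 13, pos = 8, neg = 5, p = 0.581055, fail to reject H0.


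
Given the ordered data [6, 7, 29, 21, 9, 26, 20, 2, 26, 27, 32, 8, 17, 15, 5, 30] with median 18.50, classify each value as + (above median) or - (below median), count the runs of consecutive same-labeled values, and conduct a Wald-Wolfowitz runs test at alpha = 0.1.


Step 1: Compute median = 18.50; label A = above, B = below.
Labels in order: BBAABAABAAABBBBA  (n_A = 8, n_B = 8)
Step 2: Count runs R = 8.
Step 3: Under H0 (random ordering), E[R] = 2*n_A*n_B/(n_A+n_B) + 1 = 2*8*8/16 + 1 = 9.0000.
        Var[R] = 2*n_A*n_B*(2*n_A*n_B - n_A - n_B) / ((n_A+n_B)^2 * (n_A+n_B-1)) = 14336/3840 = 3.7333.
        SD[R] = 1.9322.
Step 4: Continuity-corrected z = (R + 0.5 - E[R]) / SD[R] = (8 + 0.5 - 9.0000) / 1.9322 = -0.2588.
Step 5: Two-sided p-value via normal approximation = 2*(1 - Phi(|z|)) = 0.795809.
Step 6: alpha = 0.1. fail to reject H0.

R = 8, z = -0.2588, p = 0.795809, fail to reject H0.


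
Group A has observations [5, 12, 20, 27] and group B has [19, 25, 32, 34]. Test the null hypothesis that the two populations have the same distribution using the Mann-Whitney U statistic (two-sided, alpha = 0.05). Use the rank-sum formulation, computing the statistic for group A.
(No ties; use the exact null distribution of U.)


Step 1: Combine and sort all 8 observations; assign midranks.
sorted (value, group): (5,X), (12,X), (19,Y), (20,X), (25,Y), (27,X), (32,Y), (34,Y)
ranks: 5->1, 12->2, 19->3, 20->4, 25->5, 27->6, 32->7, 34->8
Step 2: Rank sum for X: R1 = 1 + 2 + 4 + 6 = 13.
Step 3: U_X = R1 - n1(n1+1)/2 = 13 - 4*5/2 = 13 - 10 = 3.
       U_Y = n1*n2 - U_X = 16 - 3 = 13.
Step 4: No ties, so the exact null distribution of U (based on enumerating the C(8,4) = 70 equally likely rank assignments) gives the two-sided p-value.
Step 5: p-value = 0.200000; compare to alpha = 0.05. fail to reject H0.

U_X = 3, p = 0.200000, fail to reject H0 at alpha = 0.05.
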